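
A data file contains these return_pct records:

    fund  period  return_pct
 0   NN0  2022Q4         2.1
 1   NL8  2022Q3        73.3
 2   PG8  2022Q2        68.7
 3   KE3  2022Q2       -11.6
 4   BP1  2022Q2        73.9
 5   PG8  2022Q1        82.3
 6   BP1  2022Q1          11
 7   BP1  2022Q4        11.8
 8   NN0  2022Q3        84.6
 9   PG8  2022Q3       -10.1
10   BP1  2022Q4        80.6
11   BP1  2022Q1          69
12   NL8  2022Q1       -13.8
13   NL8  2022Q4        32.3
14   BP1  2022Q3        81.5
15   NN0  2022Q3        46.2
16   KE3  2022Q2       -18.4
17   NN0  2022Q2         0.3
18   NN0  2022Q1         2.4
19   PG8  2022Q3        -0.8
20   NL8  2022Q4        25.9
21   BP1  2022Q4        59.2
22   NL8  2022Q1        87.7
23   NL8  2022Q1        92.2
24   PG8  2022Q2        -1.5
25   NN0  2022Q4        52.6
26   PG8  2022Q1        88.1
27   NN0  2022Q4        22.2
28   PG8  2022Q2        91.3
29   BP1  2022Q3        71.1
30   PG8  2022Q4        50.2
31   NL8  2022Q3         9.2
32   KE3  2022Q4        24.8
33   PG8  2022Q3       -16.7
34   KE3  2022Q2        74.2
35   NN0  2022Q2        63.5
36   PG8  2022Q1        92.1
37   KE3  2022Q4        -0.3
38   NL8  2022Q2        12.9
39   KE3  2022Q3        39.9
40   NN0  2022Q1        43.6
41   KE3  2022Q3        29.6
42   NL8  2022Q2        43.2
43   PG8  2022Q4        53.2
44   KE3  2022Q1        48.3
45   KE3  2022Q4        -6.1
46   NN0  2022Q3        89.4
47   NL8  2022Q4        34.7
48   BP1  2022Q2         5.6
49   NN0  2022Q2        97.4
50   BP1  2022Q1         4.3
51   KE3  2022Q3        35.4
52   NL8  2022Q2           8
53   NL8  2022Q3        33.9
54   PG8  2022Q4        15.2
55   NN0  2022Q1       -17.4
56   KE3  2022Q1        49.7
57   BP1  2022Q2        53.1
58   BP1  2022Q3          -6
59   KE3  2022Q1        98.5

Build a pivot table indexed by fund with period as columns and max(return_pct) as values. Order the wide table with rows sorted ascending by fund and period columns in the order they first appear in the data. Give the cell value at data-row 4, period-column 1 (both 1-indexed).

52.6

With rows sorted ascending by fund, row 4 is fund=NN0. period columns in first-appearance order: 2022Q4, 2022Q3, 2022Q2, 2022Q1; column 1 is 2022Q4.
Long rows with fund=NN0, period=2022Q4: max(2.1, 52.6, 22.2) = 52.6.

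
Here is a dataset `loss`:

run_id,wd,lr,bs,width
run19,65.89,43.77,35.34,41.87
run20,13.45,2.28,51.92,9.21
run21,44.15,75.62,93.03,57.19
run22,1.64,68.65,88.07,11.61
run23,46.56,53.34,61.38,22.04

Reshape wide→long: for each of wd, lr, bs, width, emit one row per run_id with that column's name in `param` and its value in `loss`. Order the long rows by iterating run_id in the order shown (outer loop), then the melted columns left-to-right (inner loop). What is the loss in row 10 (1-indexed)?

20 rows total (5 × 4). Row 10: index ⌊(10-1)/4⌋ = 2 into run_id → run21; (10-1) mod 4 = 1 into the melted columns → lr.
So row 10 is (run21, lr, 75.62); loss = 75.62.

75.62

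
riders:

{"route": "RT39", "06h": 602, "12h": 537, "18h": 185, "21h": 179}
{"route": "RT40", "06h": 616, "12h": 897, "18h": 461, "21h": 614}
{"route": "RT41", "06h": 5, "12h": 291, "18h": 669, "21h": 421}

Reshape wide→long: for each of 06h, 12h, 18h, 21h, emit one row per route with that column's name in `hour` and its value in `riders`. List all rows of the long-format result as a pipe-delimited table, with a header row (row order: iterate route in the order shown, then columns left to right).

| route | hour | riders |
| RT39 | 06h | 602 |
| RT39 | 12h | 537 |
| RT39 | 18h | 185 |
| RT39 | 21h | 179 |
| RT40 | 06h | 616 |
| RT40 | 12h | 897 |
| RT40 | 18h | 461 |
| RT40 | 21h | 614 |
| RT41 | 06h | 5 |
| RT41 | 12h | 291 |
| RT41 | 18h | 669 |
| RT41 | 21h | 421 |

Each (route, column) pair becomes one row: 3 × 4 = 12 rows.
For example, (RT39, 06h) → riders=602.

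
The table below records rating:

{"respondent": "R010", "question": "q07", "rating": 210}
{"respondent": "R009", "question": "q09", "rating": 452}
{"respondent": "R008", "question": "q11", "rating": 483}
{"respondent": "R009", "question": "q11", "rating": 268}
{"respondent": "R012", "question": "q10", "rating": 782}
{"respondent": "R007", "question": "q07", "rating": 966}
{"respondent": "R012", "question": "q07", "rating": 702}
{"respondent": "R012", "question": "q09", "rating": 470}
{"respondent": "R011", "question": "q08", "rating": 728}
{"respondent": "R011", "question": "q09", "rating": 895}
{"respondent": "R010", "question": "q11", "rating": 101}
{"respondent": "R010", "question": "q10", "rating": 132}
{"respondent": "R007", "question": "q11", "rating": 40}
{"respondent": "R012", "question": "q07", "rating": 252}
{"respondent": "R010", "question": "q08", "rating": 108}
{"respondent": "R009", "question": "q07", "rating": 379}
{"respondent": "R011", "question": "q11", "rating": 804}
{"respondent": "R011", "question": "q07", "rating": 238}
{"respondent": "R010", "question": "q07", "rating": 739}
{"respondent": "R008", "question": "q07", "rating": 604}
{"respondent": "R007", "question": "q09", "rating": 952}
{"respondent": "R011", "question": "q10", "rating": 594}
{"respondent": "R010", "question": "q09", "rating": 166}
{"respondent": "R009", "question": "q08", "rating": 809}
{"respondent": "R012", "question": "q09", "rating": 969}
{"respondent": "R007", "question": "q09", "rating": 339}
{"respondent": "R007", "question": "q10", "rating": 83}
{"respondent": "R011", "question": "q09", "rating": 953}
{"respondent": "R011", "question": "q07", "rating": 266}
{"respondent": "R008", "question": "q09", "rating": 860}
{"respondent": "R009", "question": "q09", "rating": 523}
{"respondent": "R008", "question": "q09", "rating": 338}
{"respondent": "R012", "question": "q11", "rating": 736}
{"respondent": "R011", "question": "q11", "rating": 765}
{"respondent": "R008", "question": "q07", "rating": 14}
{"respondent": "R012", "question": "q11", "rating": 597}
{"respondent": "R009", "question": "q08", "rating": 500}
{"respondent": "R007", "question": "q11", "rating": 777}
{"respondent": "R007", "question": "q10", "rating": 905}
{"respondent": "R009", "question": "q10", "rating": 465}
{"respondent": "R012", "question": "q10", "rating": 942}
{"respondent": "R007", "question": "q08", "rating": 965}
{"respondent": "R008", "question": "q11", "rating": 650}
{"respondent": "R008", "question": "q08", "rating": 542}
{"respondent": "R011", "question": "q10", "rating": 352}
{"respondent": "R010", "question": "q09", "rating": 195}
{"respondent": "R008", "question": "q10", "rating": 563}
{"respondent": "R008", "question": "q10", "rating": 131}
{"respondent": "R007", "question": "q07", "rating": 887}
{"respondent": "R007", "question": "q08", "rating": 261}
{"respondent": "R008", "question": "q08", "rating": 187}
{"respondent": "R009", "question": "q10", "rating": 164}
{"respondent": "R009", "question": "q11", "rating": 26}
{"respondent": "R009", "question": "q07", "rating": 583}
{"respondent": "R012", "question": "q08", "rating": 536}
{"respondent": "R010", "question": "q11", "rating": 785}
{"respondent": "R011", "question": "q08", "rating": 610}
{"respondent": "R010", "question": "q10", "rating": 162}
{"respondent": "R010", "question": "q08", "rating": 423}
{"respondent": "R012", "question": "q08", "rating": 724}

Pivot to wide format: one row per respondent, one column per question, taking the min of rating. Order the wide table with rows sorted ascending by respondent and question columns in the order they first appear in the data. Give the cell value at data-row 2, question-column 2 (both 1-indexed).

338

With rows sorted ascending by respondent, row 2 is respondent=R008. question columns in first-appearance order: q07, q09, q11, q10, q08; column 2 is q09.
Long rows with respondent=R008, question=q09: min(860, 338) = 338.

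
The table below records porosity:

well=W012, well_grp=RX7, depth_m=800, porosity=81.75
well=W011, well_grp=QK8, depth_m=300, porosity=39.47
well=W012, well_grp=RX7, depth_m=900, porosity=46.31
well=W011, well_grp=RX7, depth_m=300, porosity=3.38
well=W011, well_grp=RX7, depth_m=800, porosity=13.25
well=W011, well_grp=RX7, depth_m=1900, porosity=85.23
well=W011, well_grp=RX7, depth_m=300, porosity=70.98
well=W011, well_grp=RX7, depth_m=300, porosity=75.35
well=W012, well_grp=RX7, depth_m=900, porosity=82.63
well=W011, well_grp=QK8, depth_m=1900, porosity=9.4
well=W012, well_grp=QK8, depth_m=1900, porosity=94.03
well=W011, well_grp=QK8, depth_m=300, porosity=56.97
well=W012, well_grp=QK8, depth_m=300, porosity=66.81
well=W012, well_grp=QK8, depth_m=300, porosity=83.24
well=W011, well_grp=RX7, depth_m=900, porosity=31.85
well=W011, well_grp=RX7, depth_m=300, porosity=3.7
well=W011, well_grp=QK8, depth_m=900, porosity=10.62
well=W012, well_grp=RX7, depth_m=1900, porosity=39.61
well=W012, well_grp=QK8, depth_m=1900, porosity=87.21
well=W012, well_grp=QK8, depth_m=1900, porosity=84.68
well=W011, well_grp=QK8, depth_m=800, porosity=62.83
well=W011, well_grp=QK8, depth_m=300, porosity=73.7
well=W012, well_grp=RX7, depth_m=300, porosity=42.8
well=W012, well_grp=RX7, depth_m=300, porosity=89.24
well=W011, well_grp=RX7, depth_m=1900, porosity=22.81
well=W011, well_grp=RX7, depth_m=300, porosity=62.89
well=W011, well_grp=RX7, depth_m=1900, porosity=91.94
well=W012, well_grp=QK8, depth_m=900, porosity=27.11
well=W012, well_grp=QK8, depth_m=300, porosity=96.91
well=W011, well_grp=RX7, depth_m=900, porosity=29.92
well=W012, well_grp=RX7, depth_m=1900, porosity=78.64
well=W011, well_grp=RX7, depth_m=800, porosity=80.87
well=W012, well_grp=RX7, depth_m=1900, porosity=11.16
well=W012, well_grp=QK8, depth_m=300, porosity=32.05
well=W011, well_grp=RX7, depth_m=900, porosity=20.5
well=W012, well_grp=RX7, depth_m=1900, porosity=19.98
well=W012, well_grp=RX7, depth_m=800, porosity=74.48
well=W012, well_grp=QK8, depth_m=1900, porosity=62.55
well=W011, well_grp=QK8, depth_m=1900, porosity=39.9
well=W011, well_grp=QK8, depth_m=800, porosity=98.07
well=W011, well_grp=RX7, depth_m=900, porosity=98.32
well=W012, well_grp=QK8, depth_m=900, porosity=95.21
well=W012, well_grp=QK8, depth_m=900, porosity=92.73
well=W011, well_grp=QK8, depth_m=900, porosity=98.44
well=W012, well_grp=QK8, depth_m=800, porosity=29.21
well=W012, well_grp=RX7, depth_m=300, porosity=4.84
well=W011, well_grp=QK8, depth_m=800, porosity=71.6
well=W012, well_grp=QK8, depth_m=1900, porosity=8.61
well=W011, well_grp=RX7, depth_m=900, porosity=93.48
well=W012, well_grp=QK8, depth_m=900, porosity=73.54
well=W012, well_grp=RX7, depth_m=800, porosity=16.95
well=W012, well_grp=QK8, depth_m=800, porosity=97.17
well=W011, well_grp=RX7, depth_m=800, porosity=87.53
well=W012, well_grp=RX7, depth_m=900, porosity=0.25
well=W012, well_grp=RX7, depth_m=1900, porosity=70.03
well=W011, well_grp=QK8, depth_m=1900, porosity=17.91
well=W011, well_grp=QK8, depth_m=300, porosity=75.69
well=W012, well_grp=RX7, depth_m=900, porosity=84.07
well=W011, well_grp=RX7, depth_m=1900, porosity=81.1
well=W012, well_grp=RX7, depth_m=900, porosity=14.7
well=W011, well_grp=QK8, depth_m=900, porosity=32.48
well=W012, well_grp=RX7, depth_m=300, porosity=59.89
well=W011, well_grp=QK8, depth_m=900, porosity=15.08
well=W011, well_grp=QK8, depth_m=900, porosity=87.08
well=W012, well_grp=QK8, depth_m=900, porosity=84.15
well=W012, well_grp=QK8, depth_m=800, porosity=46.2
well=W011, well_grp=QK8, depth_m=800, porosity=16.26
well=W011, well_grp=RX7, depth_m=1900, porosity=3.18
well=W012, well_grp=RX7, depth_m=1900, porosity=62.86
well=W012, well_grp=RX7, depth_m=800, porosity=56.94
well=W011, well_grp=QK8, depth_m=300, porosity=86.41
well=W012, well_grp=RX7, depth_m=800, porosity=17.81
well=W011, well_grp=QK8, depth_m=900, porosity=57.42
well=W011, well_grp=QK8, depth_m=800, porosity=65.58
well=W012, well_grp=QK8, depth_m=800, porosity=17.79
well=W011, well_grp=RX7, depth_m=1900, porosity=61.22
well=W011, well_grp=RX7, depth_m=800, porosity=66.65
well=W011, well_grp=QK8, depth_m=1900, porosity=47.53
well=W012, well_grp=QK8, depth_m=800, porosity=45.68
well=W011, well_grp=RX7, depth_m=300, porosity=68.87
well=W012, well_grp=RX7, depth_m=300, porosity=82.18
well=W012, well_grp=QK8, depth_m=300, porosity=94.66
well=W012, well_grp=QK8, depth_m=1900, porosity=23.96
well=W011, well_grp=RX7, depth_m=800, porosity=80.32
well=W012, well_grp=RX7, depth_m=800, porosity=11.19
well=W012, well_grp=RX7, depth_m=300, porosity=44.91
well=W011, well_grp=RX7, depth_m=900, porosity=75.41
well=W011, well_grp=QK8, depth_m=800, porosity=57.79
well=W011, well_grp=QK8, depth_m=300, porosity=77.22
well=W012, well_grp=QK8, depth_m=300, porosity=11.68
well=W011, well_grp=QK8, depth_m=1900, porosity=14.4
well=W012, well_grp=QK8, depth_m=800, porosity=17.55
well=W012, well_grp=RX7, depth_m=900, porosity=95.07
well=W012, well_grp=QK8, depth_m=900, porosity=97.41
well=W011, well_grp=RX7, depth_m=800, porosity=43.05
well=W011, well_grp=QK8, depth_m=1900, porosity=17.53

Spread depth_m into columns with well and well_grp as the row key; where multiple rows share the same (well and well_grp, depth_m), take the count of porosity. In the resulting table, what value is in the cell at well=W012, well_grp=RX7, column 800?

6

Rows with well=W012, well_grp=RX7 and depth_m=800: porosity values are 81.75, 74.48, 16.95, 56.94, 17.81, 11.19.
6 rows match — count = 6.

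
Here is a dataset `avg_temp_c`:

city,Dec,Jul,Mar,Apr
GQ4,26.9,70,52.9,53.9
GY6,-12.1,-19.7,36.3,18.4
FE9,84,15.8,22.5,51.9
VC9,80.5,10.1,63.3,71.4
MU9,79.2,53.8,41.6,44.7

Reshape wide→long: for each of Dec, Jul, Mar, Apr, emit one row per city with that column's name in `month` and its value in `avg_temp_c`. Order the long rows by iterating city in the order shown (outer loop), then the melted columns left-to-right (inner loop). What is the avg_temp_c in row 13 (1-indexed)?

20 rows total (5 × 4). Row 13: index ⌊(13-1)/4⌋ = 3 into city → VC9; (13-1) mod 4 = 0 into the melted columns → Dec.
So row 13 is (VC9, Dec, 80.5); avg_temp_c = 80.5.

80.5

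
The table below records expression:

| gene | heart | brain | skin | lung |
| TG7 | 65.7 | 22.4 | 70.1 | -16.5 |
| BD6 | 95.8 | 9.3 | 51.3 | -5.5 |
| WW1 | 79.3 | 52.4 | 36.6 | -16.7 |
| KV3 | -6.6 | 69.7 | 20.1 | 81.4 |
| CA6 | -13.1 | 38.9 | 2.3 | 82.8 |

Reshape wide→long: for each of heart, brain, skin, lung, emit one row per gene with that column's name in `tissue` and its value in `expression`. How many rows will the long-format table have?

20

5 gene values × 4 melted columns = 20 rows.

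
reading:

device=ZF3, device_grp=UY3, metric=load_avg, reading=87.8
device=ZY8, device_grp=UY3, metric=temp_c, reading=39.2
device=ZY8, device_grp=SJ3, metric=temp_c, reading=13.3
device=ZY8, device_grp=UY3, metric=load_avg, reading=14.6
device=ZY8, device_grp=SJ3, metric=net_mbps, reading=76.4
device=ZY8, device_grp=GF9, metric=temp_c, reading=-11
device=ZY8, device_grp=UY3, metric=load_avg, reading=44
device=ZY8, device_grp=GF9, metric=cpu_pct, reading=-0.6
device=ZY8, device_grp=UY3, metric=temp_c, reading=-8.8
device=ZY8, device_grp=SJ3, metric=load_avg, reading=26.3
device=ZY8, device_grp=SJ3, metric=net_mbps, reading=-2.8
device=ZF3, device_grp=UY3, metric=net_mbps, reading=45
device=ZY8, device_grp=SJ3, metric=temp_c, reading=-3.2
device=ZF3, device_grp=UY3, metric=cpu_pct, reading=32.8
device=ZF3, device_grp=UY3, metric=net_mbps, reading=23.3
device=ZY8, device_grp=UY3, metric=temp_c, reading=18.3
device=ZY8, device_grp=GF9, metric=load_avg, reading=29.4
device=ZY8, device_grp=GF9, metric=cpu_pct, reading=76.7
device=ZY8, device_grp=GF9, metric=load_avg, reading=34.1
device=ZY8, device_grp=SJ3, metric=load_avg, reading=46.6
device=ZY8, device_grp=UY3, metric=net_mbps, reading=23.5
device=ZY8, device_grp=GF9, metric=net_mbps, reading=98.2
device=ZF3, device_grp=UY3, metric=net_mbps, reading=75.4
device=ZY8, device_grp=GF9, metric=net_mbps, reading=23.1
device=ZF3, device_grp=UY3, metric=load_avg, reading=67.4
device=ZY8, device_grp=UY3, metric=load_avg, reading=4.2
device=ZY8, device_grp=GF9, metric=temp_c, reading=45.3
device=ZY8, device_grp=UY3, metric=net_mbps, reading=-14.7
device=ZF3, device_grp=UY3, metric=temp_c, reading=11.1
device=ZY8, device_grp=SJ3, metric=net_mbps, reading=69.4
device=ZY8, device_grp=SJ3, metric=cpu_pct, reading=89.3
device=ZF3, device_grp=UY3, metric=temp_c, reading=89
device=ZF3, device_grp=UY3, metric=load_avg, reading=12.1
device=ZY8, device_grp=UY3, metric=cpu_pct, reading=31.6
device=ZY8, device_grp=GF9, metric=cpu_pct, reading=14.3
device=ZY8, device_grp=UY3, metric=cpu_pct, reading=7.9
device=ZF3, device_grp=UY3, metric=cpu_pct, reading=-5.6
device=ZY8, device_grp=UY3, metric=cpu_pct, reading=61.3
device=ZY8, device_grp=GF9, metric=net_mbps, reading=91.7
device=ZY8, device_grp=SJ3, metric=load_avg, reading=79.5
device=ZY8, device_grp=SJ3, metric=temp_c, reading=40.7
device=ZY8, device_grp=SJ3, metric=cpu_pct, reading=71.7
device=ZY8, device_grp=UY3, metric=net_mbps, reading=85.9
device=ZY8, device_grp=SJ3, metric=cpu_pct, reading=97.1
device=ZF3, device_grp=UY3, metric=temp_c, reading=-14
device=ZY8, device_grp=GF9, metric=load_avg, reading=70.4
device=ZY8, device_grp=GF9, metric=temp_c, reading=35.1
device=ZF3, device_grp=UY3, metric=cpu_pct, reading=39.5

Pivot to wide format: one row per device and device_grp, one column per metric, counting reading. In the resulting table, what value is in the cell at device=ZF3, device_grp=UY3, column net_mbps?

3

Rows with device=ZF3, device_grp=UY3 and metric=net_mbps: reading values are 45, 23.3, 75.4.
3 rows match — count = 3.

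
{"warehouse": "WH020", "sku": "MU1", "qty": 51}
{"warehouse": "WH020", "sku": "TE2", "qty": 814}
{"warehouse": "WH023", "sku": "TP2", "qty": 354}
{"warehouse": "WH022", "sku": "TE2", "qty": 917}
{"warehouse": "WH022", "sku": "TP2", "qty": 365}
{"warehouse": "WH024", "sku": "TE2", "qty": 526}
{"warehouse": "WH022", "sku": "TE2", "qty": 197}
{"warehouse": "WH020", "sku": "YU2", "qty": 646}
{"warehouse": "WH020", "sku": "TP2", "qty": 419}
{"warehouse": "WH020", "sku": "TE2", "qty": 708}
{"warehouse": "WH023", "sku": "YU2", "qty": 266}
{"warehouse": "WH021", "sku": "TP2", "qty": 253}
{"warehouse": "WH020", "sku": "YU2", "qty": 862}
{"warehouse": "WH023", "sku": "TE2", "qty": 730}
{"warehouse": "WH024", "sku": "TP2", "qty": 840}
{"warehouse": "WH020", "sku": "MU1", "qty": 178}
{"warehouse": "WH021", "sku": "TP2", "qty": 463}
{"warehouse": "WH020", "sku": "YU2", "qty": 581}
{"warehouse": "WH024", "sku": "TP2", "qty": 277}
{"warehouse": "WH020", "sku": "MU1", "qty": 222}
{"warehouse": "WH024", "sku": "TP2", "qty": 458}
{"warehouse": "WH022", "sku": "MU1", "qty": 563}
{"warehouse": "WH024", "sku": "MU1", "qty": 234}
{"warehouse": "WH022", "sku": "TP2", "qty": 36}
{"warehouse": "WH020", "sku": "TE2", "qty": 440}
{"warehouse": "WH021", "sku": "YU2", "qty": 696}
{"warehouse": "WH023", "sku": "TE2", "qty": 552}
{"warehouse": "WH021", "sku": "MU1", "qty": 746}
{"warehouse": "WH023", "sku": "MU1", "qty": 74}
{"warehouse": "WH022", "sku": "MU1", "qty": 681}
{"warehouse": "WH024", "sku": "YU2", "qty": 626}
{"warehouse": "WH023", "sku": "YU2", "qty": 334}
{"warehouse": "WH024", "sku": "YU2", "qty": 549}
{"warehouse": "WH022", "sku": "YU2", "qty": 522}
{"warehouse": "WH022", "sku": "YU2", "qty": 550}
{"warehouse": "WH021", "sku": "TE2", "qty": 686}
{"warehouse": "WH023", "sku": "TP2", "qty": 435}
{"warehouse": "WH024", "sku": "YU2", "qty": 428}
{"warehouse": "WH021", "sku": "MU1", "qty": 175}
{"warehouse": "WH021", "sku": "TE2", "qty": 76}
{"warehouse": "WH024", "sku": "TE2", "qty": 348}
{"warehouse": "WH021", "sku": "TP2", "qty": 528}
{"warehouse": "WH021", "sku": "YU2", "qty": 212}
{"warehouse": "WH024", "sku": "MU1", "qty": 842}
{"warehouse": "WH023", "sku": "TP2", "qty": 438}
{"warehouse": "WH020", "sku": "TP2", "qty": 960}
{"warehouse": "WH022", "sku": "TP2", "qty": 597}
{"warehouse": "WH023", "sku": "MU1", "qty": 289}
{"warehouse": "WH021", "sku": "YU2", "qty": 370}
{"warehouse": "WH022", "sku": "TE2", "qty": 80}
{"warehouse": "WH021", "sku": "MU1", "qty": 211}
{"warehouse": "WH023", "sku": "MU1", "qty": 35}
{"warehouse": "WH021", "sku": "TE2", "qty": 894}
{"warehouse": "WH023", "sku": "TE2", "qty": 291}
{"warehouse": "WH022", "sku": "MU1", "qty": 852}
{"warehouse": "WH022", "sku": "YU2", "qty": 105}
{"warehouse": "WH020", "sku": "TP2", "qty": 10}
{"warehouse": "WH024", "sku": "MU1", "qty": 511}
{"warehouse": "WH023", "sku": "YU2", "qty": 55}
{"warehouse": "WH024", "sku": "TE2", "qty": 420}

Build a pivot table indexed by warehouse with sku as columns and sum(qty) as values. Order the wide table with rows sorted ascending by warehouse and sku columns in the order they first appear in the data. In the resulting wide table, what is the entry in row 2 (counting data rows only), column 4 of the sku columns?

With rows sorted ascending by warehouse, row 2 is warehouse=WH021. sku columns in first-appearance order: MU1, TE2, TP2, YU2; column 4 is YU2.
Long rows with warehouse=WH021, sku=YU2: 696 + 212 + 370 = 1278.

1278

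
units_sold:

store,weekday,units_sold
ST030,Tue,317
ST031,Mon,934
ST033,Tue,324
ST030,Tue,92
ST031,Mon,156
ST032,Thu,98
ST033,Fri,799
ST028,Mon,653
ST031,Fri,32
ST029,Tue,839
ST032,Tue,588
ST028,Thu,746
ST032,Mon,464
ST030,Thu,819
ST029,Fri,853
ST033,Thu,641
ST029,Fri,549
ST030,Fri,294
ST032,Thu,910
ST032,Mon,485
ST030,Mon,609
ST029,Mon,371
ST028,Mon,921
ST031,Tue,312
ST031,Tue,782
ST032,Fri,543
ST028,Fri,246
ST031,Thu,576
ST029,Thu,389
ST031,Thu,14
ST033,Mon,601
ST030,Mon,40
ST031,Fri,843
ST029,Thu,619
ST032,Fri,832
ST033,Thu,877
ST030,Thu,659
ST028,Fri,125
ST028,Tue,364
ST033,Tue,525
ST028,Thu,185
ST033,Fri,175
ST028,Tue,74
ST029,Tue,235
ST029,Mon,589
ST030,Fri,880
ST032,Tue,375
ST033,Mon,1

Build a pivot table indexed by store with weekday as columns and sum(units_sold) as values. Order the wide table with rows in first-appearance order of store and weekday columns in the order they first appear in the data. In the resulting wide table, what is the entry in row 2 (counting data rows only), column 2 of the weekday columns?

With rows in first-appearance order of store, row 2 is store=ST031. weekday columns in first-appearance order: Tue, Mon, Thu, Fri; column 2 is Mon.
Long rows with store=ST031, weekday=Mon: 934 + 156 = 1090.

1090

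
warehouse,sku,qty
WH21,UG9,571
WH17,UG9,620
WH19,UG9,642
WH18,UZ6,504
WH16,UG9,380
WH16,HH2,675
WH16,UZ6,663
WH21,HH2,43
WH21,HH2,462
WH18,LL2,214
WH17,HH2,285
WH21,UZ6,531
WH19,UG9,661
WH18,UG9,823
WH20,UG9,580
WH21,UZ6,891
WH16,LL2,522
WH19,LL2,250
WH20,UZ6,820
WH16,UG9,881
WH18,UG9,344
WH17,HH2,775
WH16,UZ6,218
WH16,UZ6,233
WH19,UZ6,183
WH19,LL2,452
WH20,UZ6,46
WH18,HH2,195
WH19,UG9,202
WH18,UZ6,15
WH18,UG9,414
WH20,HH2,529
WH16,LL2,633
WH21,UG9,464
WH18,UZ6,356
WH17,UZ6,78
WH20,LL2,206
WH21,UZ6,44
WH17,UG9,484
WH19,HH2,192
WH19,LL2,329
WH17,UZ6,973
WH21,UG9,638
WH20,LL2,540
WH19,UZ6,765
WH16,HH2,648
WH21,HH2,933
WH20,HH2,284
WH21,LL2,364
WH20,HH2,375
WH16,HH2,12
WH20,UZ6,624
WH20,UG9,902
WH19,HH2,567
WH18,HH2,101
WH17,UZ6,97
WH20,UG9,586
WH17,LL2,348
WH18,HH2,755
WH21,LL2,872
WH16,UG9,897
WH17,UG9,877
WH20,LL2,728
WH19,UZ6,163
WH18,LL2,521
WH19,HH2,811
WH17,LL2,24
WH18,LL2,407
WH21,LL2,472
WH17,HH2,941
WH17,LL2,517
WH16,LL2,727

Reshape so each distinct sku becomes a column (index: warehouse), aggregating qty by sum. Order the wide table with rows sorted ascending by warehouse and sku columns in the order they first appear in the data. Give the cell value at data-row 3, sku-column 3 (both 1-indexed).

1051

With rows sorted ascending by warehouse, row 3 is warehouse=WH18. sku columns in first-appearance order: UG9, UZ6, HH2, LL2; column 3 is HH2.
Long rows with warehouse=WH18, sku=HH2: 195 + 101 + 755 = 1051.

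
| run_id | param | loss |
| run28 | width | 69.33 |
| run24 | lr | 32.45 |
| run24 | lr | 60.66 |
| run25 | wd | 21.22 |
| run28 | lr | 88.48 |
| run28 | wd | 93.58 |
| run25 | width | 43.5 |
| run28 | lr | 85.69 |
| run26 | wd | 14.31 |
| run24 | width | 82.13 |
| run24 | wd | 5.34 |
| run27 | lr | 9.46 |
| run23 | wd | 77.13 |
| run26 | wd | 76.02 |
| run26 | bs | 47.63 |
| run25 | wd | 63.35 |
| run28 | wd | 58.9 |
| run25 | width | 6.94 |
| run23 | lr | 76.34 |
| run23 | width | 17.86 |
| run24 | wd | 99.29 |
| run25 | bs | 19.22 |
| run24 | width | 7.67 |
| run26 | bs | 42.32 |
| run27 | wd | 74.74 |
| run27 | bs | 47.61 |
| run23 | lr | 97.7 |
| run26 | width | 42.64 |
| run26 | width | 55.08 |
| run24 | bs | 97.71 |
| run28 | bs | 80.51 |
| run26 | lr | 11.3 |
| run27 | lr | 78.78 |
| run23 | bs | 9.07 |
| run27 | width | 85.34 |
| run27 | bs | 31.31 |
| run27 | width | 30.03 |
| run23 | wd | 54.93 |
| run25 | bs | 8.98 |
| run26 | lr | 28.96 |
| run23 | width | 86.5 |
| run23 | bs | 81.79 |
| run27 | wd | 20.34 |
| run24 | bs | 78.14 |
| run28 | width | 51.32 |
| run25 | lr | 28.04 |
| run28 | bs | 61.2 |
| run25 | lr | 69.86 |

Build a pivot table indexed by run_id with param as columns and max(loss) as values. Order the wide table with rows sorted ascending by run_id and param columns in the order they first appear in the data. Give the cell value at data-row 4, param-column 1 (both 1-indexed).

55.08

With rows sorted ascending by run_id, row 4 is run_id=run26. param columns in first-appearance order: width, lr, wd, bs; column 1 is width.
Long rows with run_id=run26, param=width: max(42.64, 55.08) = 55.08.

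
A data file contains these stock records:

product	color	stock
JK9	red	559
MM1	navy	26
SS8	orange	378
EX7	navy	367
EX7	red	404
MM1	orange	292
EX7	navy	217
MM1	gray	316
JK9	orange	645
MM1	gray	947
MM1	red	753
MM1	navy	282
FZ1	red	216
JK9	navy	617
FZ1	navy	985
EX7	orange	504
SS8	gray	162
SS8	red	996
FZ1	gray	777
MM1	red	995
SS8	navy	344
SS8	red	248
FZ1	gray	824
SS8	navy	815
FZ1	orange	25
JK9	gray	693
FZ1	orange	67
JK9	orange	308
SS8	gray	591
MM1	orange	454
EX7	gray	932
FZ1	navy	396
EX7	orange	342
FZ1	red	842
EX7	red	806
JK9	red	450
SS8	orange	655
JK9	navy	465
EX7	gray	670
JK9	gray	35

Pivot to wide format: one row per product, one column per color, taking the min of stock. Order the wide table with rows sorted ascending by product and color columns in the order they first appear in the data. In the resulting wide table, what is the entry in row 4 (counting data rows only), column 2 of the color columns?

With rows sorted ascending by product, row 4 is product=MM1. color columns in first-appearance order: red, navy, orange, gray; column 2 is navy.
Long rows with product=MM1, color=navy: min(26, 282) = 26.

26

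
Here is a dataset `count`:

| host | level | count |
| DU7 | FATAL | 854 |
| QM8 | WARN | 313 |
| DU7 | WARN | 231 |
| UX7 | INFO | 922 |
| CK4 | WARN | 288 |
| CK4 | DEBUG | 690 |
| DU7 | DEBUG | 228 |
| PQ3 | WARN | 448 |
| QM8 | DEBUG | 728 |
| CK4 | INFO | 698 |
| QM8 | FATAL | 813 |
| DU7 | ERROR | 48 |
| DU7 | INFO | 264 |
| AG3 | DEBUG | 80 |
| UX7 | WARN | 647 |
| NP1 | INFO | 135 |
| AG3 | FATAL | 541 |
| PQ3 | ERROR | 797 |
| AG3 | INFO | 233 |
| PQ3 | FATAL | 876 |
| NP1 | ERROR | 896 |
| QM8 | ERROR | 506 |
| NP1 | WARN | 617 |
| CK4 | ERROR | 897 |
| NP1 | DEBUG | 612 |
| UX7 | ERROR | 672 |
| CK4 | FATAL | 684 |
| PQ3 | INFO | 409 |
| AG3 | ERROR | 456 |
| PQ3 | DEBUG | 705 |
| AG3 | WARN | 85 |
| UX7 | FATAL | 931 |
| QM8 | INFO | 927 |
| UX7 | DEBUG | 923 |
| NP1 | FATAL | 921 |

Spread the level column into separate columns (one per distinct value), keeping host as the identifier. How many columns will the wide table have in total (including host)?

1 column for host plus 5 distinct level values → 6 columns.

6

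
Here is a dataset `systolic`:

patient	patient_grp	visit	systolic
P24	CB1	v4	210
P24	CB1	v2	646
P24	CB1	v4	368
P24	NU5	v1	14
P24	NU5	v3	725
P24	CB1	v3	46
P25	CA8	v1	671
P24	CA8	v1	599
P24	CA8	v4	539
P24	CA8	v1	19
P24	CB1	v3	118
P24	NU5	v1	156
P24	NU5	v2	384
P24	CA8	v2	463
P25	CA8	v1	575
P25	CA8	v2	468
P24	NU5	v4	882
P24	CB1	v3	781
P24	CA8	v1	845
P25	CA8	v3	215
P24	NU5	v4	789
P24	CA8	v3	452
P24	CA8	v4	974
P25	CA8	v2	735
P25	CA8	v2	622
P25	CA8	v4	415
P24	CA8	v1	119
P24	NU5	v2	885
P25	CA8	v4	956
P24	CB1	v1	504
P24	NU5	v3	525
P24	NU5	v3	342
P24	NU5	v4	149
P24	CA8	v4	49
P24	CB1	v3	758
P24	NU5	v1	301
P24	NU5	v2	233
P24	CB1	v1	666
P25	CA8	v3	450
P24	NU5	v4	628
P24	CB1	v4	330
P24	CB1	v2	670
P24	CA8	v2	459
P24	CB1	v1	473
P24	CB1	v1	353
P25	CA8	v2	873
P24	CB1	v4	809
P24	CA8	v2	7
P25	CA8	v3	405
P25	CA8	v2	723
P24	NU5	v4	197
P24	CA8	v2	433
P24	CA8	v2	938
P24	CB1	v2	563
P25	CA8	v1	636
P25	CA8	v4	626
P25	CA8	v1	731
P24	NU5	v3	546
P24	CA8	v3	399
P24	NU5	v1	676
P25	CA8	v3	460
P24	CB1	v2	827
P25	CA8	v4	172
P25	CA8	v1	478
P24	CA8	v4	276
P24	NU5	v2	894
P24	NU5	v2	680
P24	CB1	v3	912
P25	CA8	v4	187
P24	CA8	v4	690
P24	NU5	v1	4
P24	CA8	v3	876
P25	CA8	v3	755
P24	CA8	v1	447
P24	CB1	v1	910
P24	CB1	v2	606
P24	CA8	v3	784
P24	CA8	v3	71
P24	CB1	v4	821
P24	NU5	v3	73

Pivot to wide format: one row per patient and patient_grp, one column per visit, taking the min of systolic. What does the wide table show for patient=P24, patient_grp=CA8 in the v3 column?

71

Rows with patient=P24, patient_grp=CA8 and visit=v3: systolic values are 452, 399, 876, 784, 71.
min(452, 399, 876, 784, 71) = 71.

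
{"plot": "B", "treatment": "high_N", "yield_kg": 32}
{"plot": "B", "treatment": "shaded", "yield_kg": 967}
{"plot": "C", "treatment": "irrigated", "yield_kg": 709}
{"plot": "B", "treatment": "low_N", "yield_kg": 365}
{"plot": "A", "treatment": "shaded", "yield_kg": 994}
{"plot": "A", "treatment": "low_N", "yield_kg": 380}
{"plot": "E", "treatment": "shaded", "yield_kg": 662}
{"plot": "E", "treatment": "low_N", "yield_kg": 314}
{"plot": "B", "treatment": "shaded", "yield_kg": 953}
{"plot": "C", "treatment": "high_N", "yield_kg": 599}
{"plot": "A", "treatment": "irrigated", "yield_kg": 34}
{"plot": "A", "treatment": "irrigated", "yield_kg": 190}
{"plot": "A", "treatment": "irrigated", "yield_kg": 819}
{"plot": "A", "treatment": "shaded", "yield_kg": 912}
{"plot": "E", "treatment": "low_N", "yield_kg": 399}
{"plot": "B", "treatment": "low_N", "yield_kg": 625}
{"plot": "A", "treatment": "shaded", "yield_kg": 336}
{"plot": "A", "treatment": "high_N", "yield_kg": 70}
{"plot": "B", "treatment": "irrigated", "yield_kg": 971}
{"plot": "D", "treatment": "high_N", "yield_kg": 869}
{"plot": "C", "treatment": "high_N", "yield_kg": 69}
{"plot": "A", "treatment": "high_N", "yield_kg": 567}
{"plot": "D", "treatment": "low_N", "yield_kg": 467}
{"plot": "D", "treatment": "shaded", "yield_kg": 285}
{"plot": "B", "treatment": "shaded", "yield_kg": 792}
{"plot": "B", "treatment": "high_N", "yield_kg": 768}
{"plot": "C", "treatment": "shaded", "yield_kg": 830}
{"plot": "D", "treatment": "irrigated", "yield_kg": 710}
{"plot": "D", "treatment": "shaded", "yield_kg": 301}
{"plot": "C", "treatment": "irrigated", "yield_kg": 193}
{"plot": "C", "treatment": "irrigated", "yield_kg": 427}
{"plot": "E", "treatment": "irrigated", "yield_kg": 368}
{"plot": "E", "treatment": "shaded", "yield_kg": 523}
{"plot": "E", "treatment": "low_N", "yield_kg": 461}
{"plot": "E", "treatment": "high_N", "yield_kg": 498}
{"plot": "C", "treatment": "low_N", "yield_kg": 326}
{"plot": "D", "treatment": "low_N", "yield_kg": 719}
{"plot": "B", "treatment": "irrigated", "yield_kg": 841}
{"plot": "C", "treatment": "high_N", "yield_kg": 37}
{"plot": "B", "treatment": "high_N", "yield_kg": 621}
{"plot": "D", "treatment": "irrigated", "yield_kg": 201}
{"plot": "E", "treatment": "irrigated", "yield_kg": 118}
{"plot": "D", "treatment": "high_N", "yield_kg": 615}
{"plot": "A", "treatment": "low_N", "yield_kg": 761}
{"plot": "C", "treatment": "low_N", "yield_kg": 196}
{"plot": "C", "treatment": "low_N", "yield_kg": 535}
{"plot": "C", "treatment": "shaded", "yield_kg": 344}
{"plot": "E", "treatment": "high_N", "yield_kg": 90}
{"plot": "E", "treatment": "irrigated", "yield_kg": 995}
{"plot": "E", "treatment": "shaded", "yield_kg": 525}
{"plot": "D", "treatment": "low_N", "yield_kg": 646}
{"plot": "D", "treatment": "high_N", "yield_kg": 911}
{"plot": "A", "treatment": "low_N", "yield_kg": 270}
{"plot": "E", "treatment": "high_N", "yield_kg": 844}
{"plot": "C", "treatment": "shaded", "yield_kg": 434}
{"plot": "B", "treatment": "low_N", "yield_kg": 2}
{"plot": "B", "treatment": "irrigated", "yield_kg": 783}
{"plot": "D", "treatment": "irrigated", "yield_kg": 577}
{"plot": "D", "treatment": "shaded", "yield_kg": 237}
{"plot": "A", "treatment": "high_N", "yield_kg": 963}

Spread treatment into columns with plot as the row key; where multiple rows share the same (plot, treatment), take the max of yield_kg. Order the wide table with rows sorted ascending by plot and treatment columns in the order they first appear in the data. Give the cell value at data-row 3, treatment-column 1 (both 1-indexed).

599

With rows sorted ascending by plot, row 3 is plot=C. treatment columns in first-appearance order: high_N, shaded, irrigated, low_N; column 1 is high_N.
Long rows with plot=C, treatment=high_N: max(599, 69, 37) = 599.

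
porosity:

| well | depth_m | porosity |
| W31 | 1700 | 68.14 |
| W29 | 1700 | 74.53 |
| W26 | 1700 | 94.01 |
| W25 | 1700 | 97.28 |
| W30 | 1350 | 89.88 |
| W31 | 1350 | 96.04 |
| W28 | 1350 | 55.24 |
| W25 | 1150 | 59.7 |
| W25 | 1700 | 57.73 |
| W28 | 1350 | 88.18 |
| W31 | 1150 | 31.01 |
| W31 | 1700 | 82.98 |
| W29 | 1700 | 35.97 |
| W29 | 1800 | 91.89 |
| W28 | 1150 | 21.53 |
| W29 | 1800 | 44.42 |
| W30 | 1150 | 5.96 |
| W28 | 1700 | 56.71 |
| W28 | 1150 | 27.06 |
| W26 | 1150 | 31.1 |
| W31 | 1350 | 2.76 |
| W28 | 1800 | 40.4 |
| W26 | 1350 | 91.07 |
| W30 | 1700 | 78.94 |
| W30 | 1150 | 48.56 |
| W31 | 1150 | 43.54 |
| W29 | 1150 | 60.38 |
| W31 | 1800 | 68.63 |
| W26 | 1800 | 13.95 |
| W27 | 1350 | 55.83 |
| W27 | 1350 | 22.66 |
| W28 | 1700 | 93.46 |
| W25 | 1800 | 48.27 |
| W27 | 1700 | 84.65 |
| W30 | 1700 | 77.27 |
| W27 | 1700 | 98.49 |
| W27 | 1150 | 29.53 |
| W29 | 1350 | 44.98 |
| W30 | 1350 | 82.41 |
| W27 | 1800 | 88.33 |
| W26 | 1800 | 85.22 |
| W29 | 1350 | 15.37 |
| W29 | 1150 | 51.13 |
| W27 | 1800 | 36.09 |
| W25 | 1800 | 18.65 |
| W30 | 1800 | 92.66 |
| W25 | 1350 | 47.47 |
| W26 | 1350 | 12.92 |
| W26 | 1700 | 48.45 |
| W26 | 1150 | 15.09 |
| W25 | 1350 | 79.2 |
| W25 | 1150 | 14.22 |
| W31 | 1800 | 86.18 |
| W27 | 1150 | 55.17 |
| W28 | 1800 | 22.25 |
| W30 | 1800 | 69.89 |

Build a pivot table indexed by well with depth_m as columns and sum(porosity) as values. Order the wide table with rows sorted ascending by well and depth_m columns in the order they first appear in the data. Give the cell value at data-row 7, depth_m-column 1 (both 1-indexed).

With rows sorted ascending by well, row 7 is well=W31. depth_m columns in first-appearance order: 1700, 1350, 1150, 1800; column 1 is 1700.
Long rows with well=W31, depth_m=1700: 68.14 + 82.98 = 151.12.

151.12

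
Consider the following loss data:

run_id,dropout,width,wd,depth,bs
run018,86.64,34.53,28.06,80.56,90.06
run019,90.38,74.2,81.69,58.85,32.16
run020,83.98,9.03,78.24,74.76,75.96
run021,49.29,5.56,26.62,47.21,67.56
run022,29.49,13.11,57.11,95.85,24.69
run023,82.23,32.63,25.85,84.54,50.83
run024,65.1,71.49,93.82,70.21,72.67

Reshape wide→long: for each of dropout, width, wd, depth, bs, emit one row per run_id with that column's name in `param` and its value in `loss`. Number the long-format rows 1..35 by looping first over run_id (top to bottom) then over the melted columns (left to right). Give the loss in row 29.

35 rows total (7 × 5). Row 29: index ⌊(29-1)/5⌋ = 5 into run_id → run023; (29-1) mod 5 = 3 into the melted columns → depth.
So row 29 is (run023, depth, 84.54); loss = 84.54.

84.54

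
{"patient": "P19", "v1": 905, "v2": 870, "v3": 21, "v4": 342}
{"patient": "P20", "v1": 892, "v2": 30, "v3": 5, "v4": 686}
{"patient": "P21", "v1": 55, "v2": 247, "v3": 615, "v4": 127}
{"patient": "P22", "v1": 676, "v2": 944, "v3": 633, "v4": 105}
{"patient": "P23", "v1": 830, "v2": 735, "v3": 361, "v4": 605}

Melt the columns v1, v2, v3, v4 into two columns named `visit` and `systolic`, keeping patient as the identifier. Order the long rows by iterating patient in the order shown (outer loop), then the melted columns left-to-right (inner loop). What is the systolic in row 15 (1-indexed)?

633

20 rows total (5 × 4). Row 15: index ⌊(15-1)/4⌋ = 3 into patient → P22; (15-1) mod 4 = 2 into the melted columns → v3.
So row 15 is (P22, v3, 633); systolic = 633.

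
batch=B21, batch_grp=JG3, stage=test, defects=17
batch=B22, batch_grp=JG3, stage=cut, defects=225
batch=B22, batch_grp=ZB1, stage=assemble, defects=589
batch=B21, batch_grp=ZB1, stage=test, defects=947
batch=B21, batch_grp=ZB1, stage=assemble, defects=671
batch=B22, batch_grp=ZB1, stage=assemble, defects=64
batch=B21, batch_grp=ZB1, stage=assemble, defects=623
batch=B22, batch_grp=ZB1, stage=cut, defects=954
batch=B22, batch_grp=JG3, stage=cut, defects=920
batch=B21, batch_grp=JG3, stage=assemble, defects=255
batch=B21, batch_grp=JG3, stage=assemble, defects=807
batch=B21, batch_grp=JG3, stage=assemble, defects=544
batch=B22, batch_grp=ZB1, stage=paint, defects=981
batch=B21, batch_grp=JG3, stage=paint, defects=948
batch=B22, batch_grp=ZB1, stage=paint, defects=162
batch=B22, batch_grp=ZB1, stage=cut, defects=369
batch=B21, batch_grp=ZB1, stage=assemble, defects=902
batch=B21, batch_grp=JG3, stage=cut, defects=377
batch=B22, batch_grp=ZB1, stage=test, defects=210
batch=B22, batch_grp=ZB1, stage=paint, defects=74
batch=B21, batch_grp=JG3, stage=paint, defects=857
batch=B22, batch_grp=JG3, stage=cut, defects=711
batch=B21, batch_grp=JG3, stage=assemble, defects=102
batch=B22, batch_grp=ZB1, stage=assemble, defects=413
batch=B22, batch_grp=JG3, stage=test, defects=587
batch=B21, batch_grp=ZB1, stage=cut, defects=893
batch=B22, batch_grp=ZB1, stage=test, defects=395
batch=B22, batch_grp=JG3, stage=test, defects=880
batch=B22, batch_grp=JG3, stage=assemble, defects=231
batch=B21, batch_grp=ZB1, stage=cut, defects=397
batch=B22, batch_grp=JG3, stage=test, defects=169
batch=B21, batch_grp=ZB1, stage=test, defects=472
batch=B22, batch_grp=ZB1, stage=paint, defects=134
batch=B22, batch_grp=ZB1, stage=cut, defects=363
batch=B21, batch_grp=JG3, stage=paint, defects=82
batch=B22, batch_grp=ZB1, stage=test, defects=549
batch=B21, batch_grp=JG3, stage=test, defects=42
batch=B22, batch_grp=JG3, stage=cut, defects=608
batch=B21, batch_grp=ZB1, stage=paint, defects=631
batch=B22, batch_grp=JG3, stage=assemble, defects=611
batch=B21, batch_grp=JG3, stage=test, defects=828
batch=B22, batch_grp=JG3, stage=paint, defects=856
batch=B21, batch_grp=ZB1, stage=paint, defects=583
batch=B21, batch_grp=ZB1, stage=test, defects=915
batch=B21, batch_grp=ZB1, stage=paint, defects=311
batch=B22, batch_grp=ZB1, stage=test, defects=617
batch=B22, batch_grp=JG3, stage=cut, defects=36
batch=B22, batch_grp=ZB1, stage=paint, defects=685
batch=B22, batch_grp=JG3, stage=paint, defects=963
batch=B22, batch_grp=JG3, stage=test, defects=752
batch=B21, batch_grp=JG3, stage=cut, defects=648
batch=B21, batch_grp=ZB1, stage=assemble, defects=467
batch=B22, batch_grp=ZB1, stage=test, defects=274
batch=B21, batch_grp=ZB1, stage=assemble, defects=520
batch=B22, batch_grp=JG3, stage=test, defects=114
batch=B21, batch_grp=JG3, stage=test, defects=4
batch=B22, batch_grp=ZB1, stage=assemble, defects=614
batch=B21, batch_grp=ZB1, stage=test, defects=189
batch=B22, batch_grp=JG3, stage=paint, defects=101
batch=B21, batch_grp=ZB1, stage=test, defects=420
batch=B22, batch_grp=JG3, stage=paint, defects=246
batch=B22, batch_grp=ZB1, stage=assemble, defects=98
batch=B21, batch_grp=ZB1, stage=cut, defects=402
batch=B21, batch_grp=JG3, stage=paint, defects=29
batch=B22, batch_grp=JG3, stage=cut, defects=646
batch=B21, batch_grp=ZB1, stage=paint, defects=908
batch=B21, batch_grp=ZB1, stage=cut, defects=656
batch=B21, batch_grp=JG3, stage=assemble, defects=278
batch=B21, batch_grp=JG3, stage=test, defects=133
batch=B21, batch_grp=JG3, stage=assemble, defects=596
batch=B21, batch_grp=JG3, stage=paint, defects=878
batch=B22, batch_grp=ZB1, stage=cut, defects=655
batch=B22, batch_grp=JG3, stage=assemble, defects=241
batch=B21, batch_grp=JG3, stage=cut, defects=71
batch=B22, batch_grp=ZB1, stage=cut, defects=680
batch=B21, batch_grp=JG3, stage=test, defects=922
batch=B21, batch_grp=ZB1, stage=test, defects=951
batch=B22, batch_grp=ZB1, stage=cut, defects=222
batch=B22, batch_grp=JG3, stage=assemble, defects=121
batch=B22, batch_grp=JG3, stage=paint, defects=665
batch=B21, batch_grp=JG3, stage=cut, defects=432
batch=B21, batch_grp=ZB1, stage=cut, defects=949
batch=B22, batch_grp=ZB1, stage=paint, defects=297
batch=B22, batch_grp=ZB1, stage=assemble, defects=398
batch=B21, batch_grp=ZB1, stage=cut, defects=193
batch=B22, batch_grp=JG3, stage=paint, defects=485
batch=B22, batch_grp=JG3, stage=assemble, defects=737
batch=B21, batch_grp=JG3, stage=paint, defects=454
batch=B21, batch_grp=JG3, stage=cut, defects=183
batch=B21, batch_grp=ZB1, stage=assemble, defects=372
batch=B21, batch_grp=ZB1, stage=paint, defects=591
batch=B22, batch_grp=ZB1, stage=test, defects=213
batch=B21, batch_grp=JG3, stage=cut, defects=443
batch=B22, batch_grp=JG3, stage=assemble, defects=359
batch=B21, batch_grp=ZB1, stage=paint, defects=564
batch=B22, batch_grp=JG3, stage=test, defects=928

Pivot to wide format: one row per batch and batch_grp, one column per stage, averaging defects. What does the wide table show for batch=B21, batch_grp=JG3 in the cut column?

Rows with batch=B21, batch_grp=JG3 and stage=cut: defects values are 377, 648, 71, 432, 183, 443.
(377 + 648 + 71 + 432 + 183 + 443) / 6 = 359.

359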